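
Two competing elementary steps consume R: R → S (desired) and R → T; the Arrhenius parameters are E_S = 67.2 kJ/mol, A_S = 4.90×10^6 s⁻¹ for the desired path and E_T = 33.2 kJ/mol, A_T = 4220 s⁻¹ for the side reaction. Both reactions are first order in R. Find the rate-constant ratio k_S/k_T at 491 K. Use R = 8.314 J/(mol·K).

0.280

k_S/k_T = (A_S/A_T)·exp[−(E_S−E_T)/(RT)] = (A_S/A_T)·exp[(E_T−E_S)/(RT)].
(E_T−E_S)/(RT) = (33.2−67.2)×10³/(8.314×491) = -34000/4082 = -8.329.
k_S/k_T = (4.90×10^6/4220)·exp(-8.329) = 1161 × 2.414×10^-4 = 0.280.
Since E_S > E_T, raising the temperature improves selectivity toward S.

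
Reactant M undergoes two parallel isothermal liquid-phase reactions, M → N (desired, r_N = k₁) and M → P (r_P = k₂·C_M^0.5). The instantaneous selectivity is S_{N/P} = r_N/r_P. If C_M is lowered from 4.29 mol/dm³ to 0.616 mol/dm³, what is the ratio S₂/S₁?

S_{N/P} = (k₁/k₂)·C_M^-0.5, so S₂/S₁ = (C_{M,2}/C_{M,1})^-0.5.
= (0.616/4.29)^(-0.5) = (0.1436)^(-0.5) = 2.64.

2.64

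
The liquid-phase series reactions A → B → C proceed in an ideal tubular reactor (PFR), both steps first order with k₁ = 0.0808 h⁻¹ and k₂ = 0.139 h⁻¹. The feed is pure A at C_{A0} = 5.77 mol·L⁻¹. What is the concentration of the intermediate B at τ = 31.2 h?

0.539 mol·L⁻¹

For first-order series with pure A initially, C_B(τ) = k₁C_{A0}/(k₂−k₁)·(e^(−k₁τ) − e^(−k₂τ)).
e^(−k₁τ) = e^(−0.0808×31.2) = e^(−2.521) = 0.08038; e^(−k₂τ) = e^(−4.337) = 0.01308.
C_B = 0.0808×5.77/(0.139−0.0808) × (0.08038−0.01308) = 8.011×0.06730 = 0.5391 mol·L⁻¹.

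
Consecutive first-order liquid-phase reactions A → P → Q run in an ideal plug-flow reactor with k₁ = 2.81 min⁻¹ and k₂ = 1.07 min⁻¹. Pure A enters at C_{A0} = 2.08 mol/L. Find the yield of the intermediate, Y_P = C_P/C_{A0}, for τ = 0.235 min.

Solving the coupled first-order balances gives C_P(τ) = [k₁/(k₂−k₁)]·C_{A0}·(e^(−k₁τ) − e^(−k₂τ)).
e^(−k₁τ) = e^(−2.81×0.235) = e^(−0.6603) = 0.5167; e^(−k₂τ) = e^(−0.2515) = 0.7777.
C_P = 2.81×2.08/(1.07−2.81) × (0.5167−0.7777) = (-3.359)×(-0.2610) = 0.8767 mol/L.
Y_P = C_P/C_{A0} = 0.8767/2.08 = 0.422.

0.422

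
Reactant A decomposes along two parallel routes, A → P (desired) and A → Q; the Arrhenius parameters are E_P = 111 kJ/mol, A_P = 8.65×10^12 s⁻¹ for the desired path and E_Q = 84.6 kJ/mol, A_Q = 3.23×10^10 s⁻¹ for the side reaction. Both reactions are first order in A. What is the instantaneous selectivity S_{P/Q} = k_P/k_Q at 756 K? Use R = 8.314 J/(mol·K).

With equal orders, S_{P/Q} = k_P/k_Q = (A_P/A_Q)·exp[(E_Q−E_P)/(RT)].
(E_Q−E_P)/(RT) = (84.6−111)×10³/(8.314×756) = -26400/6285 = -4.200.
k_P/k_Q = (8.65×10^12/3.23×10^10)·exp(-4.200) = 267.8 × 0.01499 = 4.01.

4.01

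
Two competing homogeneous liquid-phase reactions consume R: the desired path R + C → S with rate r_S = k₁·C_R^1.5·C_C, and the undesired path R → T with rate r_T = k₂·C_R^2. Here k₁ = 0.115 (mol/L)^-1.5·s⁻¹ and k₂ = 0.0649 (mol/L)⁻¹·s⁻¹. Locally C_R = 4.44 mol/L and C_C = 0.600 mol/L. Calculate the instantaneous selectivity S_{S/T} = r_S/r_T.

S_{S/T} = r_S/r_T = (k₁·C_R^1.5·C_C)/(k₂·C_R^2) = (k₁/k₂)·C_R^-0.5·C_C.
= (0.115×4.440^1.5×0.6000) / (0.0649×4.440^2) = 0.6455/1.279 = 0.505.
The undesired path is higher order in R, so low C_R (CSTR or dilute feed) favours S.

0.505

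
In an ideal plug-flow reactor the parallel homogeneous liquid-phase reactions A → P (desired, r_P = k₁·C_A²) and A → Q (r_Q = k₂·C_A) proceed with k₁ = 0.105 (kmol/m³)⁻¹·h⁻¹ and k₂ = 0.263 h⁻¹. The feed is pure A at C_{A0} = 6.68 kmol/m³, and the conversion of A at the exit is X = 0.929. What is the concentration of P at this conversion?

3.39 kmol/m³

C_A = C_{A0}(1−X) = 0.4743 kmol/m³.
Along a PFR/batch, dC_Q/dC_A = −r_Q/(r_P+r_Q) = −k₂/(k₂+k₁·C_A).
Integrating from C_{A0} to C_A: C_Q = (0.263/0.105)·ln[(0.263+0.105·6.68)/(0.263+0.105·0.474)] = 2.505·ln(0.9644/0.3128) = 2.820 kmol/m³.
Then C_P = (C_{A0}−C_A) − C_Q = 6.206 − 2.820 = 3.385 kmol/m³.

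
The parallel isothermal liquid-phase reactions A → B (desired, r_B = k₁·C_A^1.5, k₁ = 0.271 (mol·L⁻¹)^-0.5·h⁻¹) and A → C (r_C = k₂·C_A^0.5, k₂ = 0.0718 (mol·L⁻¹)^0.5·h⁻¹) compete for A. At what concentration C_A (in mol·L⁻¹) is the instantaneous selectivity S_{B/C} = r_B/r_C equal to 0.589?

0.156 mol·L⁻¹

S_{B/C} = (k₁/k₂)·C_A ⇒ C_A = S·k₂/k₁.
= 0.589×0.0718/0.271 = 0.156 mol·L⁻¹.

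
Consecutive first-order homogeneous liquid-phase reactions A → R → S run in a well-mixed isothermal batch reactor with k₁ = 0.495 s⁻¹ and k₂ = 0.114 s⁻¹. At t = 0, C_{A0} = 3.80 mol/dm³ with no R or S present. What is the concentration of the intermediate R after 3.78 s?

Solving the coupled first-order balances gives C_R(t) = [k₁/(k₂−k₁)]·C_{A0}·(e^(−k₁t) − e^(−k₂t)).
e^(−k₁t) = e^(−0.495×3.78) = e^(−1.871) = 0.1540; e^(−k₂t) = e^(−0.4309) = 0.6499.
C_R = 0.495×3.80/(0.114−0.495) × (0.1540−0.6499) = (-4.937)×(-0.4960) = 2.449 mol/dm³.

2.45 mol/dm³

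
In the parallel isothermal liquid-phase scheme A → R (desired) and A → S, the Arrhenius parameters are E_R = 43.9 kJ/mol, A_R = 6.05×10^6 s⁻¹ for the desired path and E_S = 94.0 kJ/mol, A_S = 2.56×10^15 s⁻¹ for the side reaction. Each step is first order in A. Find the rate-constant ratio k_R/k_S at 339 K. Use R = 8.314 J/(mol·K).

0.124

k_R/k_S = (A_R/A_S)·exp[−(E_R−E_S)/(RT)] = (A_R/A_S)·exp[(E_S−E_R)/(RT)].
(E_S−E_R)/(RT) = (94.0−43.9)×10³/(8.314×339) = 50100/2818 = 17.78.
k_R/k_S = (6.05×10^6/2.56×10^15)·exp(17.78) = 2.363×10^-9 × 5.247×10^7 = 0.124.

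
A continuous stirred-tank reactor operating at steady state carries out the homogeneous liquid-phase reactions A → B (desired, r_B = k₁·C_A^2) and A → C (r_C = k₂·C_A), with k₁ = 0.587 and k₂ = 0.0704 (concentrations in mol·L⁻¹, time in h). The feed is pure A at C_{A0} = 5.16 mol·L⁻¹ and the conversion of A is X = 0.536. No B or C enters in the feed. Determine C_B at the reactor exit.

Exit C_A = C_{A0}(1−X) = 5.16×0.464 = 2.394 mol·L⁻¹.
Rates in a CSTR are evaluated at the outlet concentration: r_B = 0.587×2.394^2 = 3.365, r_C = 0.0704×2.394 = 0.1686.
Fraction of consumed A going to B: r_B/(r_B+r_C) = 0.9523.
C_B = 0.9523·C_{A0}·X = 0.9523×5.16×0.536 = 2.63 mol·L⁻¹.

2.63 mol·L⁻¹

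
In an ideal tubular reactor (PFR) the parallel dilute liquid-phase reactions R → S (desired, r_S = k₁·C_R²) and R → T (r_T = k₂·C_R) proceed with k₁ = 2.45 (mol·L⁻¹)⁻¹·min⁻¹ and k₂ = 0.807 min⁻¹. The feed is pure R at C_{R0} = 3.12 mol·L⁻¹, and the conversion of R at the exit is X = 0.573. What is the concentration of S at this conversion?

1.55 mol·L⁻¹

C_R = C_{R0}(1−X) = 1.332 mol·L⁻¹.
Along a PFR/batch, dC_T/dC_R = −r_T/(r_S+r_T) = −k₂/(k₂+k₁·C_R).
Integrating from C_{R0} to C_R: C_T = (0.807/2.45)·ln[(0.807+2.45·3.12)/(0.807+2.45·1.33)] = 0.3294·ln(8.451/4.071) = 0.2406 mol·L⁻¹.
Then C_S = (C_{R0}−C_R) − C_T = 1.788 − 0.2406 = 1.547 mol·L⁻¹.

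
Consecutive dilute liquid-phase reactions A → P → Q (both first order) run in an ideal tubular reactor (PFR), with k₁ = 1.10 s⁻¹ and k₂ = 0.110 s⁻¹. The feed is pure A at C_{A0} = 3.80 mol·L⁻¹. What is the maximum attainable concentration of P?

For a first-order series the maximum intermediate yield is C_{P,max}/C_{A0} = (k₁/k₂)^[k₂/(k₂−k₁)].
= (1.10/0.110)^(0.110/(0.110−1.10)) = (10.00)^(-0.1111) = 0.7743.
C_{P,max} = 0.7743×3.80 = 2.94 mol·L⁻¹.

2.94 mol·L⁻¹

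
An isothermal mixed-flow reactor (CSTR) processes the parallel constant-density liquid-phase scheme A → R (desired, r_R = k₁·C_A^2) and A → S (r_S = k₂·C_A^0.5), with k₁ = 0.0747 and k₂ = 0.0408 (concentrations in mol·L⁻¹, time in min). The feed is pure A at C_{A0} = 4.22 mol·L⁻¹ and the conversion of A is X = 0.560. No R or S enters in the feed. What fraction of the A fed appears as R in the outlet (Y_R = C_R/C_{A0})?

Exit C_A = C_{A0}(1−X) = 4.22×0.440 = 1.857 mol·L⁻¹.
In a CSTR the entire volume is at exit conditions, so r_R = 0.0747×1.857^2 = 0.2575 and r_S = 0.0408×1.857^0.5 = 0.05560.
Fraction of consumed A going to R: r_R/(r_R+r_S) = 0.8225.
C_R = 0.8225·C_{A0}·X = 0.8225×4.22×0.560 = 1.94 mol·L⁻¹; Y_R = C_R/C_{A0} = 0.461.

0.461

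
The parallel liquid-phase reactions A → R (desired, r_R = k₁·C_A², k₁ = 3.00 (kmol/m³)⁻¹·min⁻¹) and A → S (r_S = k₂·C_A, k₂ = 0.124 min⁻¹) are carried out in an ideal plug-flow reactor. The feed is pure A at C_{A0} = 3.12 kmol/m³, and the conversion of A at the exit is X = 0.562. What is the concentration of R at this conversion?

1.72 kmol/m³

C_A = C_{A0}(1−X) = 1.367 kmol/m³.
Along a PFR/batch, dC_S/dC_A = −r_S/(r_R+r_S) = −k₂/(k₂+k₁·C_A).
Integrating from C_{A0} to C_A: C_S = (0.124/3.00)·ln[(0.124+3.00·3.12)/(0.124+3.00·1.37)] = 0.04133·ln(9.484/4.224) = 0.03343 kmol/m³.
Then C_R = (C_{A0}−C_A) − C_S = 1.753 − 0.03343 = 1.720 kmol/m³.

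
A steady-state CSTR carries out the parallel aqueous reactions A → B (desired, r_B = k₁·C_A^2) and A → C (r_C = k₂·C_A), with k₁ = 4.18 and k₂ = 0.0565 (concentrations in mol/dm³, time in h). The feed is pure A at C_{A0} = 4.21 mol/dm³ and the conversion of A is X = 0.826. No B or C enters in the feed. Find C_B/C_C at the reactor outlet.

Exit C_A = C_{A0}(1−X) = 4.21×0.174 = 0.7325 mol/dm³.
Rates in a CSTR are evaluated at the outlet concentration: r_B = 4.18×0.7325^2 = 2.243, r_C = 0.0565×0.7325 = 0.04139.
Overall selectivity = C_B/C_C = r_Bτ/(r_Cτ) = r_B/r_C = 54.2.

54.2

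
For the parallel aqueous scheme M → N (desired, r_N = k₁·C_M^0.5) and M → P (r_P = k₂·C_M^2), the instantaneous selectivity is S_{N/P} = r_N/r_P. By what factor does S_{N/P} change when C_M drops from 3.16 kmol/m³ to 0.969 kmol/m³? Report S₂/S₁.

5.89

S_{N/P} = (k₁/k₂)·C_M^-1.5, so S₂/S₁ = (C_{M,2}/C_{M,1})^-1.5.
= (0.969/3.16)^(-1.5) = (0.3066)^(-1.5) = 5.89.
Selectivity toward N rises as C_M falls — low-concentration operation is favoured.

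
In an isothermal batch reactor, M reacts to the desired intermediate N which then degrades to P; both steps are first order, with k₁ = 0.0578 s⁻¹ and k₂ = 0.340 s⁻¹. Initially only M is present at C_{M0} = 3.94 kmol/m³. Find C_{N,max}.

0.466 kmol/m³

Evaluating C_N at t_opt = ln(k₂/k₁)/(k₂−k₁) gives C_{N,max}/C_{M0} = (k₁/k₂)^[k₂/(k₂−k₁)].
= (0.0578/0.340)^(0.340/(0.340−0.0578)) = (0.1700)^(1.205) = 0.1183.
C_{N,max} = 0.1183×3.94 = 0.466 kmol/m³.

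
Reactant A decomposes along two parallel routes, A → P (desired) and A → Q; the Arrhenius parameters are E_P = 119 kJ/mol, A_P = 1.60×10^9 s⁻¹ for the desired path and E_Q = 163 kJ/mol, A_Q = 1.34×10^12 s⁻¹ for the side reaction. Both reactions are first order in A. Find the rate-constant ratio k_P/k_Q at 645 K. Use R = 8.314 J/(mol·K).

With equal orders, S_{P/Q} = k_P/k_Q = (A_P/A_Q)·exp[(E_Q−E_P)/(RT)].
(E_Q−E_P)/(RT) = (163−119)×10³/(8.314×645) = 44000/5363 = 8.205.
k_P/k_Q = (1.60×10^9/1.34×10^12)·exp(8.205) = 0.001194 × 3660 = 4.37.

4.37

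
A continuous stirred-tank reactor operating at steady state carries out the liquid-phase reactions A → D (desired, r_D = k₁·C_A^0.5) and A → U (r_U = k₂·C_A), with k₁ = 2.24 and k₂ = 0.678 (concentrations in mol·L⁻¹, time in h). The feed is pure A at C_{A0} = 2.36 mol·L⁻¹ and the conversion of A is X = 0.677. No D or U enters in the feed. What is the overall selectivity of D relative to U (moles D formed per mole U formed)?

3.78

Exit C_A = C_{A0}(1−X) = 2.36×0.323 = 0.7623 mol·L⁻¹.
A CSTR operates uniformly at the exit composition, giving r_D = 1.956 and r_U = 0.5168 (each k·C_A^n at C_A = 0.7623).
Overall selectivity = C_D/C_U = r_Dτ/(r_Uτ) = r_D/r_U = 3.78.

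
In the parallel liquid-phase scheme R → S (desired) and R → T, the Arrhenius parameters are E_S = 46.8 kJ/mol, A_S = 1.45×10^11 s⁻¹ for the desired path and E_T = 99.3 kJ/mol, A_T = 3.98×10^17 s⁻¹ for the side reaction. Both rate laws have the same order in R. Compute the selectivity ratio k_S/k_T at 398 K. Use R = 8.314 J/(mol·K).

2.83

Since both paths have the same order in R, the concentration cancels and S_{S/T} = k_S/k_T = (A_S/A_T)·exp[(E_T−E_S)/(RT)].
(E_T−E_S)/(RT) = (99.3−46.8)×10³/(8.314×398) = 52500/3309 = 15.87.
k_S/k_T = (1.45×10^11/3.98×10^17)·exp(15.87) = 3.643×10^-7 × 7.771×10^6 = 2.83.
Since E_S < E_T, lowering the temperature improves selectivity toward S.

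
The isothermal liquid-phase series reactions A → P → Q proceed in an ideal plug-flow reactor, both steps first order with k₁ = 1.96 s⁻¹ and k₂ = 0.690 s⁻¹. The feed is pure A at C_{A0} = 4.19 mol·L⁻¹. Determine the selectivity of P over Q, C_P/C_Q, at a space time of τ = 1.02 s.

1.79

For first-order series with pure A initially, C_P(τ) = k₁C_{A0}/(k₂−k₁)·(e^(−k₁τ) − e^(−k₂τ)).
e^(−k₁τ) = e^(−1.96×1.02) = e^(−1.999) = 0.1354; e^(−k₂τ) = e^(−0.7038) = 0.4947.
C_P = 1.96×4.19/(0.690−1.96) × (0.1354−0.4947) = (-6.466)×(-0.3593) = 2.323 mol·L⁻¹.
C_A = C_{A0}e^(−k₁τ) = 0.5675 mol·L⁻¹, so C_Q = C_{A0}−C_A−C_P = 1.299 mol·L⁻¹; C_P/C_Q = 1.79.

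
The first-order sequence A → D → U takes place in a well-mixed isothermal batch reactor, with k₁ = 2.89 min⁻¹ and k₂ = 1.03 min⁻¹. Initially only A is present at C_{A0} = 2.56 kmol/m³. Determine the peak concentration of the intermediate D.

1.45 kmol/m³

Evaluating C_D at t_opt = ln(k₂/k₁)/(k₂−k₁) gives C_{D,max}/C_{A0} = (k₁/k₂)^[k₂/(k₂−k₁)].
= (2.89/1.03)^(1.03/(1.03−2.89)) = (2.806)^(-0.5538) = 0.5648.
C_{D,max} = 0.5648×2.56 = 1.45 kmol/m³.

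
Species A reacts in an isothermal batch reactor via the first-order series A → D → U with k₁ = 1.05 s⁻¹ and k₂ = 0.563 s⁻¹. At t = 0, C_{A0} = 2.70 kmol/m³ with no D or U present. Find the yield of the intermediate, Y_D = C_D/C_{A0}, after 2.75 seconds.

0.338

For first-order series with pure A initially, C_D(t) = k₁C_{A0}/(k₂−k₁)·(e^(−k₁t) − e^(−k₂t)).
e^(−k₁t) = e^(−1.05×2.75) = e^(−2.888) = 0.05572; e^(−k₂t) = e^(−1.548) = 0.2126.
C_D = 1.05×2.70/(0.563−1.05) × (0.05572−0.2126) = (-5.821)×(-0.1569) = 0.9134 kmol/m³.
Y_D = C_D/C_{A0} = 0.9134/2.70 = 0.338.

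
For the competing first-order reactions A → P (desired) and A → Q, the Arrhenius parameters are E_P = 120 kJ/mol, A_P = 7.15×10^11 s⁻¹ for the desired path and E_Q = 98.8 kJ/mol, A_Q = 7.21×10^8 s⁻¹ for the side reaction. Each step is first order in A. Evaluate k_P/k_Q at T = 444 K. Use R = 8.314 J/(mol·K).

With equal orders, S_{P/Q} = k_P/k_Q = (A_P/A_Q)·exp[(E_Q−E_P)/(RT)].
(E_Q−E_P)/(RT) = (98.8−120)×10³/(8.314×444) = -21200/3691 = -5.743.
k_P/k_Q = (7.15×10^11/7.21×10^8)·exp(-5.743) = 991.7 × 0.003205 = 3.18.

3.18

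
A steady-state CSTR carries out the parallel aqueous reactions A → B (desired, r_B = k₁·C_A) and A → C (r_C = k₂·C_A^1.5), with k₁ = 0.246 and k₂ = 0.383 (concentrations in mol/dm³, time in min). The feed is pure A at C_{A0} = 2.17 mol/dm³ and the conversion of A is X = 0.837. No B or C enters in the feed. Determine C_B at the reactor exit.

0.943 mol/dm³

Exit C_A = C_{A0}(1−X) = 2.17×0.163 = 0.3537 mol/dm³.
A CSTR operates uniformly at the exit composition, giving r_B = 0.08701 and r_C = 0.08057 (each k·C_A^n at C_A = 0.3537).
Fraction of consumed A going to B: r_B/(r_B+r_C) = 0.5192.
C_B = 0.5192·C_{A0}·X = 0.5192×2.17×0.837 = 0.943 mol/dm³.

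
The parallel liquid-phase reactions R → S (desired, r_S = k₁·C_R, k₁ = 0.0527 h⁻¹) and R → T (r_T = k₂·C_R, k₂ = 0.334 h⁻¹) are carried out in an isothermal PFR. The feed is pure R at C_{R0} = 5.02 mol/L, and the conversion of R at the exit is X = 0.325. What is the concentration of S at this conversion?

0.222 mol/L

C_R = C_{R0}(1−X) = 3.389 mol/L.
Both paths are first order in R, so the instantaneous fraction to S is constant: dC_S/d(−C_R) = k₁/(k₁+k₂) = 0.1363.
C_S = 0.1363·(C_{R0}−C_R) = 0.1363×1.631 = 0.222 mol/L.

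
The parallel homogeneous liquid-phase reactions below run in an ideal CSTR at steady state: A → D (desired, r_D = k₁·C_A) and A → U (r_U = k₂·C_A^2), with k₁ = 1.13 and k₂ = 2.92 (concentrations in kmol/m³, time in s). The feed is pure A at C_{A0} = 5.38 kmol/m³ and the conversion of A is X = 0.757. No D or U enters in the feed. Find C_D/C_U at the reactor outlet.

0.296

Exit C_A = C_{A0}(1−X) = 5.38×0.243 = 1.307 kmol/m³.
Rates in a CSTR are evaluated at the outlet concentration: r_D = 1.13×1.307 = 1.477, r_U = 2.92×1.307^2 = 4.991.
Overall selectivity = C_D/C_U = r_Dτ/(r_Uτ) = r_D/r_U = 0.296.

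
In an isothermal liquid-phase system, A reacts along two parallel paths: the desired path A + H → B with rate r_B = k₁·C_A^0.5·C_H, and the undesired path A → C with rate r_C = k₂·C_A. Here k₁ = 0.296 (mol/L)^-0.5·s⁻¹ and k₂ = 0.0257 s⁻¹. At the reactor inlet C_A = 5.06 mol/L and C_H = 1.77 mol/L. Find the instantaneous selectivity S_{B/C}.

S_{B/C} = r_B/r_C = (k₁·C_A^0.5·C_H)/(k₂·C_A) = (k₁/k₂)·C_A^-0.5·C_H.
= (0.296×5.060^0.5×1.770) / (0.0257×5.060) = 1.179/0.1300 = 9.06.
The undesired path is higher order in A, so low C_A (CSTR or dilute feed) favours B.

9.06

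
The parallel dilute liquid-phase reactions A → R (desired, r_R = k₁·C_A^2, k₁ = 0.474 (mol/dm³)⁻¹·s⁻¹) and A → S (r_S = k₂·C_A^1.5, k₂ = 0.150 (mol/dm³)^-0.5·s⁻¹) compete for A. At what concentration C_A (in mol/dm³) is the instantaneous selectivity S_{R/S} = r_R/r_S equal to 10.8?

S_{R/S} = (k₁/k₂)·C_A^0.5 ⇒ C_A = (S·k₂/k₁)^(2).
= (10.8×0.150/0.474)^(2) = (3.418)^(2) = 11.7 mol/dm³.

11.7 mol/dm³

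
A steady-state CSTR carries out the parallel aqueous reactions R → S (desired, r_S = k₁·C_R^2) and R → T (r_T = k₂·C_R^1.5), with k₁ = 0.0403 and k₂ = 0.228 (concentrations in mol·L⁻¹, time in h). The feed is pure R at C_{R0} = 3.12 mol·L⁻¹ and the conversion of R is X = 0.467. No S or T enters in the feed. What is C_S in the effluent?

0.270 mol·L⁻¹

Exit C_R = C_{R0}(1−X) = 3.12×0.533 = 1.663 mol·L⁻¹.
In a CSTR the entire volume is at exit conditions, so r_S = 0.0403×1.663^2 = 0.1114 and r_T = 0.228×1.663^1.5 = 0.4889.
Fraction of consumed R going to S: r_S/(r_S+r_T) = 0.1856.
C_S = 0.1856·C_{R0}·X = 0.1856×3.12×0.467 = 0.270 mol·L⁻¹.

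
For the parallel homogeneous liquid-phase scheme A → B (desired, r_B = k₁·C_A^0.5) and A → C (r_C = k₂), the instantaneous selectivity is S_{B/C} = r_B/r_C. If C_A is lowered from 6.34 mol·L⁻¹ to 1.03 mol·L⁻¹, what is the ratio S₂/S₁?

S_{B/C} = (k₁/k₂)·C_A^0.5, so S₂/S₁ = (C_{A,2}/C_{A,1})^0.5.
= (1.03/6.34)^0.5 = (0.1625)^0.5 = 0.403.

0.403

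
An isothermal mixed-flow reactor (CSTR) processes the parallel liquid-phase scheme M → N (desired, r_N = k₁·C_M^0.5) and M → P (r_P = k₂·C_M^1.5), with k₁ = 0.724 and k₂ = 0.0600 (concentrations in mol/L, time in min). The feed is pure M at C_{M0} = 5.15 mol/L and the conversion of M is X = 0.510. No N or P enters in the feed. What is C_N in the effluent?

Exit C_M = C_{M0}(1−X) = 5.15×0.490 = 2.524 mol/L.
A CSTR operates uniformly at the exit composition, giving r_N = 1.150 and r_P = 0.2405 (each k·C_M^n at C_M = 2.524).
Fraction of consumed M going to N: r_N/(r_N+r_P) = 0.8270.
C_N = 0.8270·C_{M0}·X = 0.8270×5.15×0.510 = 2.17 mol/L.

2.17 mol/L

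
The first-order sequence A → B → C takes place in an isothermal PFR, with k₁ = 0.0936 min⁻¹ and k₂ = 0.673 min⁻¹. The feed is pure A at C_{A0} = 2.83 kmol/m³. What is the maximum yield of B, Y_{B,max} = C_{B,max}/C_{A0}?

For a first-order series the maximum intermediate yield is C_{B,max}/C_{A0} = (k₁/k₂)^[k₂/(k₂−k₁)].
= (0.0936/0.673)^(0.673/(0.673−0.0936)) = (0.1391)^(1.162) = 0.1011.

0.101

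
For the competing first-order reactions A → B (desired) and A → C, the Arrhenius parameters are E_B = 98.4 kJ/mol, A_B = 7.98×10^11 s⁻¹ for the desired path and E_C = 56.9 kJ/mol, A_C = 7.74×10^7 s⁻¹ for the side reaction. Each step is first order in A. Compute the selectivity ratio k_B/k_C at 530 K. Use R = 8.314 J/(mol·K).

0.838

k_B/k_C = (A_B/A_C)·exp[−(E_B−E_C)/(RT)] = (A_B/A_C)·exp[(E_C−E_B)/(RT)].
(E_C−E_B)/(RT) = (56.9−98.4)×10³/(8.314×530) = -41500/4406 = -9.418.
k_B/k_C = (7.98×10^11/7.74×10^7)·exp(-9.418) = 10310 × 8.124×10^-5 = 0.838.
Since E_B > E_C, raising the temperature improves selectivity toward B.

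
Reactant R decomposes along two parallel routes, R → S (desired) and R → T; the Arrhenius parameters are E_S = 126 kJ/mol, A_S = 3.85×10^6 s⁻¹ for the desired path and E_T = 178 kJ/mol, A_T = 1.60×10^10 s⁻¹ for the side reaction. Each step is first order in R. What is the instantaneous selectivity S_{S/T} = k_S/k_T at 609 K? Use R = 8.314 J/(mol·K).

6.94

k_S/k_T = (A_S/A_T)·exp[−(E_S−E_T)/(RT)] = (A_S/A_T)·exp[(E_T−E_S)/(RT)].
(E_T−E_S)/(RT) = (178−126)×10³/(8.314×609) = 52000/5063 = 10.27.
k_S/k_T = (3.85×10^6/1.60×10^10)·exp(10.27) = 2.406×10^-4 × 28858 = 6.94.
Since E_S < E_T, lowering the temperature improves selectivity toward S.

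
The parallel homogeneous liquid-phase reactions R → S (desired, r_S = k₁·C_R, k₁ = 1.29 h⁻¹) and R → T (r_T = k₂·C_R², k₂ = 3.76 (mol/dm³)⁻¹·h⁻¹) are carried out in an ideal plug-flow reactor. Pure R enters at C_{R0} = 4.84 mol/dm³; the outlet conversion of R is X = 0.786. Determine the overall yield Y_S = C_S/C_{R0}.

C_R = C_{R0}(1−X) = 1.036 mol/dm³.
Along a PFR/batch, dC_S/dC_R = −r_S/(r_S+r_T) = −k₁/(k₁+k₂·C_R).
Integrating from C_{R0} to C_R: C_S = (1.29/3.76)·ln[(1.29+3.76·4.84)/(1.29+3.76·1.04)] = 0.3431·ln(19.49/5.184) = 0.4543 mol/dm³.
Y_S = C_S/C_{R0} = 0.4543/4.84 = 0.0939.

0.0939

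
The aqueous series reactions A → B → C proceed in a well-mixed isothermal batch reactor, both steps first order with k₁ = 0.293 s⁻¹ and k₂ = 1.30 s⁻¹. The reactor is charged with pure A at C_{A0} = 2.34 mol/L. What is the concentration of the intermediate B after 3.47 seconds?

0.239 mol/L

Solving the coupled first-order balances gives C_B(t) = [k₁/(k₂−k₁)]·C_{A0}·(e^(−k₁t) − e^(−k₂t)).
e^(−k₁t) = e^(−0.293×3.47) = e^(−1.017) = 0.3618; e^(−k₂t) = e^(−4.511) = 0.01099.
C_B = 0.293×2.34/(1.30−0.293) × (0.3618−0.01099) = 0.6809×0.3508 = 0.2388 mol/L.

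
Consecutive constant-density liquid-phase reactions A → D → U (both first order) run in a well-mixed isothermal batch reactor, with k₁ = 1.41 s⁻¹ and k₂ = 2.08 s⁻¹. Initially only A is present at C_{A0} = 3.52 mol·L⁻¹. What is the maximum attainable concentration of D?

For a first-order series the maximum intermediate yield is C_{D,max}/C_{A0} = (k₁/k₂)^[k₂/(k₂−k₁)].
= (1.41/2.08)^(2.08/(2.08−1.41)) = (0.6779)^(3.104) = 0.2991.
C_{D,max} = 0.2991×3.52 = 1.05 mol·L⁻¹.

1.05 mol·L⁻¹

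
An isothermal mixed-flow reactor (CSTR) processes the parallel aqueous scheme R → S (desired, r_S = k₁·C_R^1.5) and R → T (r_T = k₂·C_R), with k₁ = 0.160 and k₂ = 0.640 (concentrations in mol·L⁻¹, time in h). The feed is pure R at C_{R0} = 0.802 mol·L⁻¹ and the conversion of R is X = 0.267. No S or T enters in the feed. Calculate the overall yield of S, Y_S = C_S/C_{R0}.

Exit C_R = C_{R0}(1−X) = 0.802×0.733 = 0.5879 mol·L⁻¹.
A CSTR operates uniformly at the exit composition, giving r_S = 0.07212 and r_T = 0.3762 (each k·C_R^n at C_R = 0.5879).
Fraction of consumed R going to S: r_S/(r_S+r_T) = 0.1608.
C_S = 0.1608·C_{R0}·X = 0.1608×0.802×0.267 = 0.0344 mol·L⁻¹; Y_S = C_S/C_{R0} = 0.0429.

0.0429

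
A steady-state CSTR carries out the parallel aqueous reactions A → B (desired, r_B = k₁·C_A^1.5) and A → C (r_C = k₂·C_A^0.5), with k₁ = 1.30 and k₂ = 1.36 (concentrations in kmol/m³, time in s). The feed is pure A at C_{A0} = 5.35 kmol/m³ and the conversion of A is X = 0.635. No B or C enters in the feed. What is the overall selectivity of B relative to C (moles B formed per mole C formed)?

Exit C_A = C_{A0}(1−X) = 5.35×0.365 = 1.953 kmol/m³.
A CSTR operates uniformly at the exit composition, giving r_B = 3.547 and r_C = 1.900 (each k·C_A^n at C_A = 1.953).
Overall selectivity = C_B/C_C = r_Bτ/(r_Cτ) = r_B/r_C = 1.87.

1.87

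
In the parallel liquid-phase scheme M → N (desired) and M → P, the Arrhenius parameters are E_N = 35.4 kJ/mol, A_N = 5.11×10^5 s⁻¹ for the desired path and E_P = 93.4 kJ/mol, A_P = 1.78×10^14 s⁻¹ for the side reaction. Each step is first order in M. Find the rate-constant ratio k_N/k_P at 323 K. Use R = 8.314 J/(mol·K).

6.89

With equal orders, S_{N/P} = k_N/k_P = (A_N/A_P)·exp[(E_P−E_N)/(RT)].
(E_P−E_N)/(RT) = (93.4−35.4)×10³/(8.314×323) = 58000/2685 = 21.60.
k_N/k_P = (5.11×10^5/1.78×10^14)·exp(21.60) = 2.871×10^-9 × 2.398×10^9 = 6.89.
Since E_N < E_P, lowering the temperature improves selectivity toward N.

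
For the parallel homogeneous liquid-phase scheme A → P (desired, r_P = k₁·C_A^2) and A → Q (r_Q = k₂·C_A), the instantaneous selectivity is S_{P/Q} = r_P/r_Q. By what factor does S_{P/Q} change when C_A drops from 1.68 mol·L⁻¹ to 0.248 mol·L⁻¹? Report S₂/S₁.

S_{P/Q} = (k₁/k₂)·C_A, so S₂/S₁ = (C_{A,2}/C_{A,1}).
= 0.248/1.68 = 0.148.
Selectivity toward P falls as C_A falls — high-concentration operation is favoured.

0.148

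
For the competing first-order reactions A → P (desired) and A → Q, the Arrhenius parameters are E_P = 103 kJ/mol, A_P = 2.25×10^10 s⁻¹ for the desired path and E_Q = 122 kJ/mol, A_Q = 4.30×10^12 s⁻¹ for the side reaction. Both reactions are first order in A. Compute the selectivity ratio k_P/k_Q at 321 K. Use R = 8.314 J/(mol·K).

Since both paths have the same order in A, the concentration cancels and S_{P/Q} = k_P/k_Q = (A_P/A_Q)·exp[(E_Q−E_P)/(RT)].
(E_Q−E_P)/(RT) = (122−103)×10³/(8.314×321) = 19000/2669 = 7.119.
k_P/k_Q = (2.25×10^10/4.30×10^12)·exp(7.119) = 0.005233 × 1236 = 6.47.

6.47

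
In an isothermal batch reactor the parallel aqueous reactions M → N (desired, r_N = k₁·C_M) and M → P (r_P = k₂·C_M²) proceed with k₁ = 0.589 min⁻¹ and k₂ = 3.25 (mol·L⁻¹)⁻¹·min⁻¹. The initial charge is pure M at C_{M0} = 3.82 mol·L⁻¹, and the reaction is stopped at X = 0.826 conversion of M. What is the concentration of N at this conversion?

C_M = C_{M0}(1−X) = 0.6647 mol·L⁻¹.
Along a PFR/batch, dC_N/dC_M = −r_N/(r_N+r_P) = −k₁/(k₁+k₂·C_M).
Integrating from C_{M0} to C_M: C_N = (0.589/3.25)·ln[(0.589+3.25·3.82)/(0.589+3.25·0.665)] = 0.1812·ln(13.00/2.749) = 0.2816 mol·L⁻¹.

0.282 mol·L⁻¹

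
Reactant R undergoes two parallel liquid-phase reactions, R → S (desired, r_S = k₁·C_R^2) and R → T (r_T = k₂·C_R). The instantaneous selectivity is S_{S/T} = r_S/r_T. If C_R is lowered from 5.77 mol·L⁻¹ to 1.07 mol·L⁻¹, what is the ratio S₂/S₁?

0.185

S_{S/T} = (k₁/k₂)·C_R, so S₂/S₁ = (C_{R,2}/C_{R,1}).
= 1.07/5.77 = 0.185.
Selectivity toward S falls as C_R falls — high-concentration operation is favoured.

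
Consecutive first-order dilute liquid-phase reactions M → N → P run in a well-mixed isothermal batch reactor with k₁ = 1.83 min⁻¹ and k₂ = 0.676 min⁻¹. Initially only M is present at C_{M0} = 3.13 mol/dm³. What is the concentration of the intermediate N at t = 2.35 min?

0.946 mol/dm³

Solving the coupled first-order balances gives C_N(t) = [k₁/(k₂−k₁)]·C_{M0}·(e^(−k₁t) − e^(−k₂t)).
e^(−k₁t) = e^(−1.83×2.35) = e^(−4.301) = 0.01356; e^(−k₂t) = e^(−1.589) = 0.2042.
C_N = 1.83×3.13/(0.676−1.83) × (0.01356−0.2042) = (-4.964)×(-0.1906) = 0.9463 mol/dm³.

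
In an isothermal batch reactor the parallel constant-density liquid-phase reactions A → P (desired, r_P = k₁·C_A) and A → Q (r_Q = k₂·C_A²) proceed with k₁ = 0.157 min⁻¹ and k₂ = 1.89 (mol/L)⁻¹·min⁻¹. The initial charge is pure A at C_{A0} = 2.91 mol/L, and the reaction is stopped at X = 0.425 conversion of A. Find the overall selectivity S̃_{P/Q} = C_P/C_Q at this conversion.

C_A = C_{A0}(1−X) = 1.673 mol/L.
Along a PFR/batch, dC_P/dC_A = −r_P/(r_P+r_Q) = −k₁/(k₁+k₂·C_A).
Integrating from C_{A0} to C_A: C_P = (0.157/1.89)·ln[(0.157+1.89·2.91)/(0.157+1.89·1.67)] = 0.08307·ln(5.657/3.319) = 0.04428 mol/L.
C_Q = (C_{A0}−C_A)−C_P = 1.192 mol/L; S̃_{P/Q} = 0.04428/1.192 = 0.0371.

0.0371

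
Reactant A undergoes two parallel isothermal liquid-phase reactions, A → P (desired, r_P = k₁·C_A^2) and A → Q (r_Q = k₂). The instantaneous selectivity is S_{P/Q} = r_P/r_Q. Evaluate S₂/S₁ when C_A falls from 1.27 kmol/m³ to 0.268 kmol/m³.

0.0445

S_{P/Q} = (k₁/k₂)·C_A^2, so S₂/S₁ = (C_{A,2}/C_{A,1})^2.
= (0.268/1.27)^2 = (0.2110)^2 = 0.0445.
Selectivity toward P falls as C_A falls — high-concentration operation is favoured.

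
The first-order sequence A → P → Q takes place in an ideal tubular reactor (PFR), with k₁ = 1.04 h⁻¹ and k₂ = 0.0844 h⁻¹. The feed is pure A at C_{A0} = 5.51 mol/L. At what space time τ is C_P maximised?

2.63 h

The intermediate peaks when r₁ = r₂, i.e. k₁e^(−k₁τ) = k₂e^(−k₂τ), giving τ_opt = ln(k₂/k₁)/(k₂−k₁).
= ln(0.0844/1.04)/(0.0844−1.04) = ln(0.08115)/-0.9556 = -2.511/-0.9556 = 2.63 h.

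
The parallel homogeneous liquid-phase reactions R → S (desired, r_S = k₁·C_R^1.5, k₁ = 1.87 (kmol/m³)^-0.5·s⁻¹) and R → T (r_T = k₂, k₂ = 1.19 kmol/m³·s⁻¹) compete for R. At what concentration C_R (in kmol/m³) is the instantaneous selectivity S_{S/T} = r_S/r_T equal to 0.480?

0.454 kmol/m³

S_{S/T} = (k₁/k₂)·C_R^1.5 ⇒ C_R = (S·k₂/k₁)^(1/1.5).
= (0.480×1.19/1.87)^(0.6667) = (0.3055)^(0.6667) = 0.454 kmol/m³.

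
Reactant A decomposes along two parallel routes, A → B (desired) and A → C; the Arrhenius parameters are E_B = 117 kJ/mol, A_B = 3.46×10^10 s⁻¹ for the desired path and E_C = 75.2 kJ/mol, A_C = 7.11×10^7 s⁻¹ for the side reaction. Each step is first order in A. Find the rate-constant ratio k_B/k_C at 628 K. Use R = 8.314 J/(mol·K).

0.162

Since both paths have the same order in A, the concentration cancels and S_{B/C} = k_B/k_C = (A_B/A_C)·exp[(E_C−E_B)/(RT)].
(E_C−E_B)/(RT) = (75.2−117)×10³/(8.314×628) = -41800/5221 = -8.006.
k_B/k_C = (3.46×10^10/7.11×10^7)·exp(-8.006) = 486.6 × 3.335×10^-4 = 0.162.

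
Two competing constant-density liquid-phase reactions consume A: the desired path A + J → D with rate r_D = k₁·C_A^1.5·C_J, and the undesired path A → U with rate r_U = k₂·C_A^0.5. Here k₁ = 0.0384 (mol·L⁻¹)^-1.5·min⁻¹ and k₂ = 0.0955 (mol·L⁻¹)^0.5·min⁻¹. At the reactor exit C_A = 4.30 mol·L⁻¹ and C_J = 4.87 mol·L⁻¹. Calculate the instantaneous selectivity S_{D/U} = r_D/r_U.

8.42

S_{D/U} = r_D/r_U = (k₁·C_A^1.5·C_J)/(k₂·C_A^0.5) = (k₁/k₂)·C_A·C_J.
= (0.0384×4.300^1.5×4.870) / (0.0955×4.300^0.5) = 1.667/0.1980 = 8.42.
Since the desired path is higher order in A, keeping C_A high (PFR or concentrated feed) favours D.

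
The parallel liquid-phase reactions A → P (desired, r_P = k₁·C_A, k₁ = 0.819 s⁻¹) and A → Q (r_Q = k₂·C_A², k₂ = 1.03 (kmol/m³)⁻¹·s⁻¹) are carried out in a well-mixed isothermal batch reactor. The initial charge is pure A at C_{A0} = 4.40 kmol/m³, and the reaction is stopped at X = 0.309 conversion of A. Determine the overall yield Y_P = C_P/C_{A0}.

C_A = C_{A0}(1−X) = 3.040 kmol/m³.
Along a PFR/batch, dC_P/dC_A = −r_P/(r_P+r_Q) = −k₁/(k₁+k₂·C_A).
Integrating from C_{A0} to C_A: C_P = (0.819/1.03)·ln[(0.819+1.03·4.40)/(0.819+1.03·3.04)] = 0.7951·ln(5.351/3.951) = 0.2413 kmol/m³.
Y_P = C_P/C_{A0} = 0.2413/4.40 = 0.0548.

0.0548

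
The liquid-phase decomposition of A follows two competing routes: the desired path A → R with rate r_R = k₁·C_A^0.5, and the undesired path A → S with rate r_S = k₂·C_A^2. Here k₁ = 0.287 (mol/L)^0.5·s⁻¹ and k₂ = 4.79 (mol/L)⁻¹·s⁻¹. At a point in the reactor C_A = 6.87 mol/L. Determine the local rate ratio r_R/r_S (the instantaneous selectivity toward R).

S_{R/S} = r_R/r_S = (k₁·C_A^0.5)/(k₂·C_A^2) = (k₁/k₂)·C_A^-1.5.
= (0.287×6.870^0.5) / (4.79×6.870^2) = 0.7522/226.1 = 0.00333.

0.00333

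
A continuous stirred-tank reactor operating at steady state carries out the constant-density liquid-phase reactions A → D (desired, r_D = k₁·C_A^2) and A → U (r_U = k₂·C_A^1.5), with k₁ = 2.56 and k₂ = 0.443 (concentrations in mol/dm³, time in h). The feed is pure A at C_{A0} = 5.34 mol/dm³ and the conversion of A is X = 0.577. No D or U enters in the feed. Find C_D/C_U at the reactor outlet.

Exit C_A = C_{A0}(1−X) = 5.34×0.423 = 2.259 mol/dm³.
In a CSTR the entire volume is at exit conditions, so r_D = 2.56×2.259^2 = 13.06 and r_U = 0.443×2.259^1.5 = 1.504.
Overall selectivity = C_D/C_U = r_Dτ/(r_Uτ) = r_D/r_U = 8.69.

8.69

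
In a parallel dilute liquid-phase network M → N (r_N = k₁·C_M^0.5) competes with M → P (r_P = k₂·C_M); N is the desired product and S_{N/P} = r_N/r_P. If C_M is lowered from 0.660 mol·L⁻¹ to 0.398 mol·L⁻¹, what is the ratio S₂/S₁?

S_{N/P} = (k₁/k₂)·C_M^-0.5, so S₂/S₁ = (C_{M,2}/C_{M,1})^-0.5.
= (0.398/0.660)^(-0.5) = (0.6030)^(-0.5) = 1.29.
Selectivity toward N rises as C_M falls — low-concentration operation is favoured.

1.29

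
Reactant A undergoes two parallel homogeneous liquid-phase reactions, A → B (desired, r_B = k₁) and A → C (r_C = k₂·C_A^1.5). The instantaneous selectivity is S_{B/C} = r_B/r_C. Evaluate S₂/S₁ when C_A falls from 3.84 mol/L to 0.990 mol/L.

S_{B/C} = (k₁/k₂)·C_A^-1.5, so S₂/S₁ = (C_{A,2}/C_{A,1})^-1.5.
= (0.990/3.84)^(-1.5) = (0.2578)^(-1.5) = 7.64.

7.64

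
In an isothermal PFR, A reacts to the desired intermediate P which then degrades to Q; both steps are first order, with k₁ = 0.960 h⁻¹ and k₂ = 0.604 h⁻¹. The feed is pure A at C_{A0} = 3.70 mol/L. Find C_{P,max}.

For a first-order series the maximum intermediate yield is C_{P,max}/C_{A0} = (k₁/k₂)^[k₂/(k₂−k₁)].
= (0.960/0.604)^(0.604/(0.604−0.960)) = (1.589)^(-1.697) = 0.4556.
C_{P,max} = 0.4556×3.70 = 1.69 mol/L.

1.69 mol/L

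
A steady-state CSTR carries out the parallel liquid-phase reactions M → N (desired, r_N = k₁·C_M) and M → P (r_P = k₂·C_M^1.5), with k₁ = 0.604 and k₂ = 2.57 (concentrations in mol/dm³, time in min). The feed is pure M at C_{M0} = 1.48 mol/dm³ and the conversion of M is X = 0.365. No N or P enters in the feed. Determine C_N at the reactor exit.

0.105 mol/dm³

Exit C_M = C_{M0}(1−X) = 1.48×0.635 = 0.9398 mol/dm³.
A CSTR operates uniformly at the exit composition, giving r_N = 0.5676 and r_P = 2.341 (each k·C_M^n at C_M = 0.9398).
Fraction of consumed M going to N: r_N/(r_N+r_P) = 0.1951.
C_N = 0.1951·C_{M0}·X = 0.1951×1.48×0.365 = 0.105 mol/dm³.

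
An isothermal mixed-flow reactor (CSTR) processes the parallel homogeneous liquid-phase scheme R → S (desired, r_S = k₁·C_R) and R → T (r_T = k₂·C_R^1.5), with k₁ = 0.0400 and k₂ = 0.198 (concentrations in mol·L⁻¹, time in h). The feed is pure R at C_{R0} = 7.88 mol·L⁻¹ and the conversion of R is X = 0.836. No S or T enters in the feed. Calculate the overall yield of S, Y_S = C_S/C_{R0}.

0.126

Exit C_R = C_{R0}(1−X) = 7.88×0.164 = 1.292 mol·L⁻¹.
Rates in a CSTR are evaluated at the outlet concentration: r_S = 0.0400×1.292 = 0.05169, r_T = 0.198×1.292^1.5 = 0.2909.
Fraction of consumed R going to S: r_S/(r_S+r_T) = 0.1509.
C_S = 0.1509·C_{R0}·X = 0.1509×7.88×0.836 = 0.994 mol·L⁻¹; Y_S = C_S/C_{R0} = 0.126.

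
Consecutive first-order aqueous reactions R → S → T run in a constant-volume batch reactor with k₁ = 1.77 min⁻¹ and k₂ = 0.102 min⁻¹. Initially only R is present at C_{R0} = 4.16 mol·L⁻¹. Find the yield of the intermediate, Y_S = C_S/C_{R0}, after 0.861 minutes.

0.741

The intermediate concentration in a first-order A→B→C sequence is C_S = k₁C_{R0}(e^(−k₁t) − e^(−k₂t))/(k₂−k₁).
e^(−k₁t) = e^(−1.77×0.861) = e^(−1.524) = 0.2178; e^(−k₂t) = e^(−0.08782) = 0.9159.
C_S = 1.77×4.16/(0.102−1.77) × (0.2178−0.9159) = (-4.414)×(-0.6981) = 3.082 mol·L⁻¹.
Y_S = C_S/C_{R0} = 3.082/4.16 = 0.741.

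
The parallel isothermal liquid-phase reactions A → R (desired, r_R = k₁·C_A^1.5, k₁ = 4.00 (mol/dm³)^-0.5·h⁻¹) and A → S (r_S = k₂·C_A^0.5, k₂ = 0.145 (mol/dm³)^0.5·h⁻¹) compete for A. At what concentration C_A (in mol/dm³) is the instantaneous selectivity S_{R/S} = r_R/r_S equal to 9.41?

0.341 mol/dm³

S_{R/S} = (k₁/k₂)·C_A ⇒ C_A = S·k₂/k₁.
= 9.41×0.145/4.00 = 0.341 mol/dm³.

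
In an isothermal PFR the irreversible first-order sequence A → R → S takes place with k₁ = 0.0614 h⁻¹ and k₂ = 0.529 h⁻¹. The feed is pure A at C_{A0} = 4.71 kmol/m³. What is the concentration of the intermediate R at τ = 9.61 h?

0.339 kmol/m³

For first-order series with pure A initially, C_R(τ) = k₁C_{A0}/(k₂−k₁)·(e^(−k₁τ) − e^(−k₂τ)).
e^(−k₁τ) = e^(−0.0614×9.61) = e^(−0.5901) = 0.5543; e^(−k₂τ) = e^(−5.084) = 0.006197.
C_R = 0.0614×4.71/(0.529−0.0614) × (0.5543−0.006197) = 0.6185×0.5481 = 0.3390 kmol/m³.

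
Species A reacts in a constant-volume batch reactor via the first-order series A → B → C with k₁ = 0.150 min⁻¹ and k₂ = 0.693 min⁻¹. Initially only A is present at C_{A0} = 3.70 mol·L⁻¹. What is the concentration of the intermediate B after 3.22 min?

For first-order series with pure A initially, C_B(t) = k₁C_{A0}/(k₂−k₁)·(e^(−k₁t) − e^(−k₂t)).
e^(−k₁t) = e^(−0.150×3.22) = e^(−0.4830) = 0.6169; e^(−k₂t) = e^(−2.231) = 0.1074.
C_B = 0.150×3.70/(0.693−0.150) × (0.6169−0.1074) = 1.022×0.5096 = 0.5208 mol·L⁻¹.

0.521 mol·L⁻¹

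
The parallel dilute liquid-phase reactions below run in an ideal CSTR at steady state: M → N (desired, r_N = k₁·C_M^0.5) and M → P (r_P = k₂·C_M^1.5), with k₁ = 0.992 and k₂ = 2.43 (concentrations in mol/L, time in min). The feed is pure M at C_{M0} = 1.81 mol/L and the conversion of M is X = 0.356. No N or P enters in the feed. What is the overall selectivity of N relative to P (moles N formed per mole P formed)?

Exit C_M = C_{M0}(1−X) = 1.81×0.644 = 1.166 mol/L.
Rates in a CSTR are evaluated at the outlet concentration: r_N = 0.992×1.166^0.5 = 1.071, r_P = 2.43×1.166^1.5 = 3.058.
Overall selectivity = C_N/C_P = r_Nτ/(r_Pτ) = r_N/r_P = 0.350.

0.350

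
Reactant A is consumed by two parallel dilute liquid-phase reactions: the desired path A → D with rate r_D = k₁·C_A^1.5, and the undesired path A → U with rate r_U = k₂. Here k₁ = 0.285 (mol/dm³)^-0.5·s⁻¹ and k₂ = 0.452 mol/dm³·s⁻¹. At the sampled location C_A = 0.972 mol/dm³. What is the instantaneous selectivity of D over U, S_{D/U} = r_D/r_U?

S_{D/U} = r_D/r_U = (k₁·C_A^1.5)/(k₂) = (k₁/k₂)·C_A^1.5.
= (0.285×0.9720^1.5) / (0.452) = 0.2731/0.4520 = 0.604.
Since the desired path is higher order in A, keeping C_A high (PFR or concentrated feed) favours D.

0.604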